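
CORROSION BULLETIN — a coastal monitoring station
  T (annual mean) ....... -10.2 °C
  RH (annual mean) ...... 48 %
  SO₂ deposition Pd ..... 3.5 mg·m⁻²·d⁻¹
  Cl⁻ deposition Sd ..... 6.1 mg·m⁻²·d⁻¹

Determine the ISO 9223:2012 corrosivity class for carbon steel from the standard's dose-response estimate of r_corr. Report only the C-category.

carbon steel: temperature factor f = +0.150·(-20.2) = -3.0300
  sulphur-dioxide contribution → 0.4284 μm/a
  chloride contribution → 1.014 μm/a
  ⇒ r_corr(carbon steel) = 1.443 μm/a
Category bounds: 1.3…25 μm/a bracket r_corr ⇒ C2

C2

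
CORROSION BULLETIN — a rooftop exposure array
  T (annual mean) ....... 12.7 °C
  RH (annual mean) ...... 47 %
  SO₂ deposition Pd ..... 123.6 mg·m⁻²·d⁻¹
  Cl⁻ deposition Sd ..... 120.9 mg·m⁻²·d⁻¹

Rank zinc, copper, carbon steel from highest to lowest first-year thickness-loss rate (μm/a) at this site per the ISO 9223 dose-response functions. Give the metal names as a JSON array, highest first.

["carbon steel", "zinc", "copper"]

zinc: T>10 °C ⇒ hinge -0.071·(12.7−10) = -0.1917
  sulphur-dioxide contribution → 0.7705 μm/a
  chloride contribution → 1.154 μm/a
  ⇒ r_corr(zinc) = 1.924 μm/a
copper: T>10 °C ⇒ hinge -0.080·(12.7−10) = -0.2160
  sulphur-dioxide contribution → 0.2392 μm/a
  chloride contribution → 0.3785 μm/a
  total first-year rate 0.6177 μm/a
carbon steel: f(T) = -0.054·(T−10) [T>10 °C] = -0.1458
  sulphur-dioxide contribution → 47.94 μm/a
  chloride contribution → 15.63 μm/a
  ⇒ r_corr(carbon steel) = 63.57 μm/a
Ordering by μm/a: carbon steel (63.6) > zinc (1.92) > copper (0.618)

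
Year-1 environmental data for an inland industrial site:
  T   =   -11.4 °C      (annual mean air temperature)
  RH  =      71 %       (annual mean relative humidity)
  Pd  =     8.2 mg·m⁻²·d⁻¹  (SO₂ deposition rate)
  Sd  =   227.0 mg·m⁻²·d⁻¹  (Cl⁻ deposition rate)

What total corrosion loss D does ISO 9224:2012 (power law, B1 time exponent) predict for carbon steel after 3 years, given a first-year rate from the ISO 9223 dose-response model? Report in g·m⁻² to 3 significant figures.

D(3) = 283 g·m⁻²

carbon steel: temperature factor f = +0.150·(-21.4) = -3.2100
  Pd branch = 1.77·Pd^0.52·e^(0.02·RH+f) = 0.8826 μm/a
  Sd branch = 0.102·Sd^0.62·e^(0.033·RH+0.04·T) = 19.45 μm/a
  r_corr = 0.8826 + 19.45 = 20.33 μm/a
ISO 9224: D(t) = r_corr · t^b with b = 0.523 (carbon steel, B1)
  D(3) = 20.33 × 3^0.523 = 20.33 × 1.776 = 36.11 μm
  Mass loss = 36.11 μm × 7.85 g/cm³ = 283.5 g·m⁻²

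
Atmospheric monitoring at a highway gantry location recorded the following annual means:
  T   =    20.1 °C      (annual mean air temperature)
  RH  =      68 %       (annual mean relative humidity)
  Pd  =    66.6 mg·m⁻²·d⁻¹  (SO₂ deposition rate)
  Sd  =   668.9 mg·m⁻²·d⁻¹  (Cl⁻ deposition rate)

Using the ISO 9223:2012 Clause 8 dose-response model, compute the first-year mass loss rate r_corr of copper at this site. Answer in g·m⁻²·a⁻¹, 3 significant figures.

r_corr = 20.0 g·m⁻²·a⁻¹

copper: T>10 °C ⇒ hinge -0.080·(20.1−10) = -0.8080
  Pd branch = 0.0053·Pd^0.26·e^(0.059·RH+f) = 0.3889 μm/a
  Cl⁻ term: 0.01025·668.9^0.27·exp(0.036·68+0.049·20.1) = 1.838
  sum: 0.3889 + 1.838 → r_corr = 2.227 μm/a
Convert to mass loss: 2.227 μm/a × 8.96 g/cm³ = 19.96 g·m⁻²·a⁻¹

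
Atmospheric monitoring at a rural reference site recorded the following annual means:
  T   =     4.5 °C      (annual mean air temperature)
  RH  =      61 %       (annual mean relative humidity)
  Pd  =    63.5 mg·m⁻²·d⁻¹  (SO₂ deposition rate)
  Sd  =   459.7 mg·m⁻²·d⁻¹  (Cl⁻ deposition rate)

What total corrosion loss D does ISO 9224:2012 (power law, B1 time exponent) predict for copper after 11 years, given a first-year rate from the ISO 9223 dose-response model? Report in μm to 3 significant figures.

D(11) = 4.39 μm

copper: f(T) = +0.126·(T−10) [T≤10 °C] = -0.6930
  Pd branch = 0.0053·Pd^0.26·e^(0.059·RH+f) = 0.2851 μm/a
  Cl⁻ term: 0.01025·459.7^0.27·exp(0.036·61+0.049·4.5) = 0.6013
  sum: 0.2851 + 0.6013 → r_corr = 0.8864 μm/a
ISO 9224: D(t) = r_corr · t^b with b = 0.667 (copper, B1)
  D(11) = 0.8864 × 11^0.667 = 0.8864 × 4.95 = 4.388 μm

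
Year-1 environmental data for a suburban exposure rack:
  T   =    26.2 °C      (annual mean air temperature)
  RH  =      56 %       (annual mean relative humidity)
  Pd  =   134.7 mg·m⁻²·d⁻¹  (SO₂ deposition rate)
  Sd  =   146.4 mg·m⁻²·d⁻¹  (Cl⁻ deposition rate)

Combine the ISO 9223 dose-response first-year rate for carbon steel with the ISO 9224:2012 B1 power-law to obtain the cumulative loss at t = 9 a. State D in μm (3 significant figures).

carbon steel: f(T) = -0.054·(T−10) [T>10 °C] = -0.8748
  Pd branch = 1.77·Pd^0.52·e^(0.02·RH+f) = 28.96 μm/a
  Cl⁻ term: 0.102·146.4^0.62·exp(0.033·56+0.04·26.2) = 40.64
  r_corr = 28.96 + 40.64 = 69.6 μm/a
Power-law: D(9) = r_corr · 9^0.523
  D(9) = 69.6 × 9^0.523 = 69.6 × 3.156 = 219.6 μm

D(9) = 220 μm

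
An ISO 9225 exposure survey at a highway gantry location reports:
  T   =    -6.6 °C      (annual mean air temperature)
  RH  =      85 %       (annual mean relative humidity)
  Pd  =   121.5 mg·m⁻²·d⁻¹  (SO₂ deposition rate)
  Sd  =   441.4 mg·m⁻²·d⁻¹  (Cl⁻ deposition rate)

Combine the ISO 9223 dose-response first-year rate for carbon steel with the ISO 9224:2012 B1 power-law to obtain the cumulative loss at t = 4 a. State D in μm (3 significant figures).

D(4) = 137 μm

carbon steel: temperature factor f = +0.150·(-16.6) = -2.4900
  SO₂ term: 1.77·121.5^0.52·exp(0.02·85-2.4900) = 9.747
  Cl⁻ term: 0.102·441.4^0.62·exp(0.033·85+0.04·-6.6) = 56.49
  sum: 9.747 + 56.49 → r_corr = 66.23 μm/a
Long-term exponent b (ISO 9224 Table 2, B1) = 0.523
  D(4) = 66.23 × 4^0.523 = 66.23 × 2.065 = 136.8 μm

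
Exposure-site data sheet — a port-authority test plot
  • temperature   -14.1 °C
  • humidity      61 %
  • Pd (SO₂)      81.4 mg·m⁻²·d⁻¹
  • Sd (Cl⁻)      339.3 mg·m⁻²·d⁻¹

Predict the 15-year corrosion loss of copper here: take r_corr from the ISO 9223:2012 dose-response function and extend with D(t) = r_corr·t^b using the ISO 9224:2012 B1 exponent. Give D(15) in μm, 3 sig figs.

copper: temperature factor f = +0.126·(-24.1) = -3.0366
  Pd branch = 0.0053·Pd^0.26·e^(0.059·RH+f) = 0.02919 μm/a
  Sd branch = 0.01025·Sd^0.27·e^(0.036·RH+0.049·T) = 0.2227 μm/a
  sum: 0.02919 + 0.2227 → r_corr = 0.2519 μm/a
Power-law: D(15) = r_corr · 15^0.667
  D(15) = 0.2519 × 15^0.667 = 0.2519 × 6.088 = 1.533 μm

D(15) = 1.53 μm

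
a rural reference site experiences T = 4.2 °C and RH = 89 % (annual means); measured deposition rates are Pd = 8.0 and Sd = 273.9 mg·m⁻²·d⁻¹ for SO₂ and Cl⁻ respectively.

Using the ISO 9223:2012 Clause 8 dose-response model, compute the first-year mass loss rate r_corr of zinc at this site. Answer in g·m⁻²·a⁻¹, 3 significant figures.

r_corr = 20.0 g·m⁻²·a⁻¹

zinc: temperature factor f = +0.038·(-5.8) = -0.2204
  SO₂ term: 0.0129·8.0^0.44·exp(0.046·89-0.2204) = 1.55
  Cl⁻ term: 0.0175·273.9^0.57·exp(0.008·89+0.085·4.2) = 1.249
  sum: 1.55 + 1.249 → r_corr = 2.799 μm/a
Convert to mass loss: 2.799 μm/a × 7.14 g/cm³ = 19.99 g·m⁻²·a⁻¹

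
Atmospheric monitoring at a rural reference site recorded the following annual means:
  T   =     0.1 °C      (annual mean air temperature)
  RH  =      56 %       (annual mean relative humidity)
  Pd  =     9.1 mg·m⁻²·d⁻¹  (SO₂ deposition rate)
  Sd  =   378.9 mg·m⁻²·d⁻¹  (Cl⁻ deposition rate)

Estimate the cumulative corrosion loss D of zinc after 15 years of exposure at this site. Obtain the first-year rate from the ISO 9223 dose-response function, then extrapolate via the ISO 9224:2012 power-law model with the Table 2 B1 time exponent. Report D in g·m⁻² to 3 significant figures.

D(15) = 72.4 g·m⁻²

zinc: T≤10 °C ⇒ hinge +0.038·(0.1−10) = -0.3762
  SO₂ term: 0.0129·9.1^0.44·exp(0.046·56-0.3762) = 0.3076
  Sd branch = 0.0175·Sd^0.57·e^(0.008·RH+0.085·T) = 0.8148 μm/a
  r_corr = 0.3076 + 0.8148 = 1.122 μm/a
Power-law: D(15) = r_corr · 15^0.813
  D(15) = 1.122 × 15^0.813 = 1.122 × 9.04 = 10.15 μm
  Mass loss = 10.15 μm × 7.14 g/cm³ = 72.44 g·m⁻²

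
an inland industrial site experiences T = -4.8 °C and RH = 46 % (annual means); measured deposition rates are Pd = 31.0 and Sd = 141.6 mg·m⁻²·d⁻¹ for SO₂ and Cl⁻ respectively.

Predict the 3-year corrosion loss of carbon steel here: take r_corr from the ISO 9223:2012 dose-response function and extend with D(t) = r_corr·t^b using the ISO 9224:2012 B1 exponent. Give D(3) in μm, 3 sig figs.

carbon steel: temperature factor f = +0.150·(-14.8) = -2.2200
  Pd branch = 1.77·Pd^0.52·e^(0.02·RH+f) = 2.877 μm/a
  Sd branch = 0.102·Sd^0.62·e^(0.033·RH+0.04·T) = 8.282 μm/a
  sum: 2.877 + 8.282 → r_corr = 11.16 μm/a
Power-law: D(3) = r_corr · 3^0.523
  D(3) = 11.16 × 3^0.523 = 11.16 × 1.776 = 19.82 μm

D(3) = 19.8 μm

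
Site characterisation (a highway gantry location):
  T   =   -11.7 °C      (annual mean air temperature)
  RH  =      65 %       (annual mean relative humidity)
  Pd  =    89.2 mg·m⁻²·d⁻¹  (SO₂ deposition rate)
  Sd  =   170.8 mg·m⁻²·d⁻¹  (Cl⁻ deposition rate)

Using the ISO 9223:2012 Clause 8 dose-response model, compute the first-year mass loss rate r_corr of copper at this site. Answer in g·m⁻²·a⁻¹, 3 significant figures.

r_corr = 2.61 g·m⁻²·a⁻¹

copper: temperature factor f = +0.126·(-21.7) = -2.7342
  sulphur-dioxide contribution → 0.05122 μm/a
  chloride contribution → 0.2403 μm/a
  ⇒ r_corr(copper) = 0.2915 μm/a
Convert to mass loss: 0.2915 μm/a × 8.96 g/cm³ = 2.612 g·m⁻²·a⁻¹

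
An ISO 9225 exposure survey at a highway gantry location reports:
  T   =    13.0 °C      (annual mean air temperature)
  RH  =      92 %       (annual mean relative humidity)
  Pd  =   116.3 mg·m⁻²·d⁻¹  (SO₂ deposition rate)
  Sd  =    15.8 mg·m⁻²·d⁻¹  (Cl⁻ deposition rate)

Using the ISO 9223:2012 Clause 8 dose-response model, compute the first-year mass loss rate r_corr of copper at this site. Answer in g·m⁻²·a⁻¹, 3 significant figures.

r_corr = 39.3 g·m⁻²·a⁻¹

copper: temperature factor f = -0.080·(3.0) = -0.2400
  SO₂ term: 0.0053·116.3^0.26·exp(0.059·92-0.2400) = 3.269
  Cl⁻ term: 0.01025·15.8^0.27·exp(0.036·92+0.049·13.0) = 1.12
  sum: 3.269 + 1.12 → r_corr = 4.39 μm/a
Convert to mass loss: 4.39 μm/a × 8.96 g/cm³ = 39.33 g·m⁻²·a⁻¹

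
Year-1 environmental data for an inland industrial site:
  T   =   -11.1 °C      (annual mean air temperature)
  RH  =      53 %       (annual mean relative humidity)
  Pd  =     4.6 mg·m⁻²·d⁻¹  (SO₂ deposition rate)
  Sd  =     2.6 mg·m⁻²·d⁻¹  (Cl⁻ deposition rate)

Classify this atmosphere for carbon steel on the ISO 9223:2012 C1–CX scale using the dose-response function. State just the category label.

C1

carbon steel: T≤10 °C ⇒ hinge +0.150·(-11.1−10) = -3.1650
  SO₂ term: 1.77·4.6^0.52·exp(0.02·53-3.1650) = 0.4769
  Cl⁻ term: 0.102·2.6^0.62·exp(0.033·53+0.04·-11.1) = 0.6802
  r_corr = 0.4769 + 0.6802 = 1.157 μm/a
Category bounds: 0…1.3 μm/a bracket r_corr ⇒ C1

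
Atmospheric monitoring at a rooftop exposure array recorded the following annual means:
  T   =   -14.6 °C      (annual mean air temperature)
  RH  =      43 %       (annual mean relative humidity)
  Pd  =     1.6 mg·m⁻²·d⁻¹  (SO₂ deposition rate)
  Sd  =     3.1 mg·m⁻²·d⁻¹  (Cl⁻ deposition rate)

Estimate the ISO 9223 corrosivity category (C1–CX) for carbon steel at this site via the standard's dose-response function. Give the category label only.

C1

carbon steel: temperature factor f = +0.150·(-24.6) = -3.6900
  sulphur-dioxide contribution → 0.1334 μm/a
  chloride contribution → 0.4741 μm/a
  total first-year rate 0.6075 μm/a
ISO 9223 Table 2 (carbon steel): 0 < 0.607 ≤ 1.3 μm/a ⇒ C1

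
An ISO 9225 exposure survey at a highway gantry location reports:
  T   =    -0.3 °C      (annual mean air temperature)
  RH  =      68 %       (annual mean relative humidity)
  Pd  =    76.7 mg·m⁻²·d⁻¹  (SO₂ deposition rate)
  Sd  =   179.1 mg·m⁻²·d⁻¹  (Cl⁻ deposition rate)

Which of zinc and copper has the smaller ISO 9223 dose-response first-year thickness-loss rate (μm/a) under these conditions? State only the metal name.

copper

zinc: T≤10 °C ⇒ hinge +0.038·(-0.3−10) = -0.3914
  SO₂ term: 0.0129·76.7^0.44·exp(0.046·68-0.3914) = 1.344
  Sd branch = 0.0175·Sd^0.57·e^(0.008·RH+0.085·T) = 0.5656 μm/a
  sum: 1.344 + 0.5656 → r_corr = 1.91 μm/a
copper: f(T) = +0.126·(T−10) [T≤10 °C] = -1.2978
  Pd branch = 0.0053·Pd^0.26·e^(0.059·RH+f) = 0.2472 μm/a
  Cl⁻ term: 0.01025·179.1^0.27·exp(0.036·68+0.049·-0.3) = 0.4741
  sum: 0.2472 + 0.4741 → r_corr = 0.7213 μm/a
Ordering by μm/a: zinc (1.91) > copper (0.721)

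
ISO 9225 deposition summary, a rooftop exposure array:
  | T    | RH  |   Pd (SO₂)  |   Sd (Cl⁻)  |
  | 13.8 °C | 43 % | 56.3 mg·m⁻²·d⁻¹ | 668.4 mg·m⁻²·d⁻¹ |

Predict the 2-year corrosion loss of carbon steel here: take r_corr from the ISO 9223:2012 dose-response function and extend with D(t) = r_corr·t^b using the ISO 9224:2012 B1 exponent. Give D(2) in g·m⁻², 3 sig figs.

carbon steel: T>10 °C ⇒ hinge -0.054·(13.8−10) = -0.2052
  sulphur-dioxide contribution → 27.71 μm/a
  chloride contribution → 41.32 μm/a
  total first-year rate 69.02 μm/a
Long-term exponent b (ISO 9224 Table 2, B1) = 0.523
  D(2) = 69.02 × 2^0.523 = 69.02 × 1.437 = 99.18 μm
  Mass loss = 99.18 μm × 7.85 g/cm³ = 778.6 g·m⁻²

D(2) = 779 g·m⁻²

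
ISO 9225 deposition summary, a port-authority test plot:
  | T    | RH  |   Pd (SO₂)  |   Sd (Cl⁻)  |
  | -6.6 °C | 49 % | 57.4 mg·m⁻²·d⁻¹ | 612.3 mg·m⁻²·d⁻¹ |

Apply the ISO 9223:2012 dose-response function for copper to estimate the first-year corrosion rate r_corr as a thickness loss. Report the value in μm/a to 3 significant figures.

copper: f(T) = +0.126·(T−10) [T≤10 °C] = -2.0916
  sulphur-dioxide contribution → 0.03379 μm/a
  chloride contribution → 0.2448 μm/a
  total first-year rate 0.2786 μm/a

r_corr = 0.279 μm/a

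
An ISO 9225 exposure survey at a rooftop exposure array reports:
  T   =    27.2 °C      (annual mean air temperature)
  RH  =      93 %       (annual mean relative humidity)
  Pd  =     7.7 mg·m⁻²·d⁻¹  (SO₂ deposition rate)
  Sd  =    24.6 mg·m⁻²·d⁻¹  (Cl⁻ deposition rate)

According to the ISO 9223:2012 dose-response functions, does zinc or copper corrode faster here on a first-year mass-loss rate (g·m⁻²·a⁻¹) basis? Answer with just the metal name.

zinc: temperature factor f = -0.071·(17.2) = -1.2212
  sulphur-dioxide contribution → 0.6733 μm/a
  chloride contribution → 2.307 μm/a
  total first-year rate 2.98 μm/a
  mass loss = 2.98 μm/a × 7.14 g/cm³ = 21.28 g·m⁻²·a⁻¹
copper: T>10 °C ⇒ hinge -0.080·(27.2−10) = -1.3760
  sulphur-dioxide contribution → 0.5497 μm/a
  chloride contribution → 2.625 μm/a
  ⇒ r_corr(copper) = 3.175 μm/a
  mass loss = 3.175 μm/a × 8.96 g/cm³ = 28.45 g·m⁻²·a⁻¹
Ordering by g·m⁻²·a⁻¹: copper (28.4) > zinc (21.3)

copper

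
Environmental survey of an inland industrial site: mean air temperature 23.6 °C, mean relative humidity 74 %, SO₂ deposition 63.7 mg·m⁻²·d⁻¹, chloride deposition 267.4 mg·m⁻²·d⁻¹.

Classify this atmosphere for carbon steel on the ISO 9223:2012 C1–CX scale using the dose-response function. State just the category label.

C5

carbon steel: f(T) = -0.054·(T−10) [T>10 °C] = -0.7344
  sulphur-dioxide contribution → 32.35 μm/a
  chloride contribution → 96.37 μm/a
  total first-year rate 128.7 μm/a
ISO 9223 Table 2 (carbon steel): 80 < 129 ≤ 200 μm/a ⇒ C5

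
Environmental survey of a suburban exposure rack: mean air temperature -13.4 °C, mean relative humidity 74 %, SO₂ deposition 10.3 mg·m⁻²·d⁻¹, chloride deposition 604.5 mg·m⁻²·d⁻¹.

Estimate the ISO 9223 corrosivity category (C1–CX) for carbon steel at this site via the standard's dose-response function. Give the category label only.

carbon steel: f(T) = +0.150·(T−10) [T≤10 °C] = -3.5100
  Pd branch = 1.77·Pd^0.52·e^(0.02·RH+f) = 0.7817 μm/a
  Sd branch = 0.102·Sd^0.62·e^(0.033·RH+0.04·T) = 36.38 μm/a
  sum: 0.7817 + 36.38 → r_corr = 37.16 μm/a
ISO 9223 Table 2 (carbon steel): 25 < 37.2 ≤ 50 μm/a ⇒ C3

C3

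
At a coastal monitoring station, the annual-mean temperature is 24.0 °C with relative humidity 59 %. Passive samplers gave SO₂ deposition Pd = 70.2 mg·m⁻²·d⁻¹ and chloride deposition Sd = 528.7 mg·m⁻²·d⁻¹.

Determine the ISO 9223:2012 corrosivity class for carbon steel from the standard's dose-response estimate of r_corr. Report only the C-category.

carbon steel: temperature factor f = -0.054·(14.0) = -0.7560
  Pd branch = 1.77·Pd^0.52·e^(0.02·RH+f) = 24.67 μm/a
  Cl⁻ term: 0.102·528.7^0.62·exp(0.033·59+0.04·24.0) = 91.09
  sum: 24.67 + 91.09 → r_corr = 115.8 μm/a
116 μm/a falls in (80, 200] for carbon steel → category C5

C5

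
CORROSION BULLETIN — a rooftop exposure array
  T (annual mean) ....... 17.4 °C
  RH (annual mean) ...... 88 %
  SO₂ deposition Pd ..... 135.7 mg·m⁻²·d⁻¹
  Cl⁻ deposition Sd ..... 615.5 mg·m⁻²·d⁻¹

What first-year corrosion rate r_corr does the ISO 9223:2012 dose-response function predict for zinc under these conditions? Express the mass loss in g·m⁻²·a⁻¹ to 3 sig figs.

r_corr = 70.2 g·m⁻²·a⁻¹

zinc: temperature factor f = -0.071·(7.4) = -0.5254
  SO₂ term: 0.0129·135.7^0.44·exp(0.046·88-0.5254) = 3.791
  Cl⁻ term: 0.0175·615.5^0.57·exp(0.008·88+0.085·17.4) = 6.039
  r_corr = 3.791 + 6.039 = 9.83 μm/a
Convert to mass loss: 9.83 μm/a × 7.14 g/cm³ = 70.19 g·m⁻²·a⁻¹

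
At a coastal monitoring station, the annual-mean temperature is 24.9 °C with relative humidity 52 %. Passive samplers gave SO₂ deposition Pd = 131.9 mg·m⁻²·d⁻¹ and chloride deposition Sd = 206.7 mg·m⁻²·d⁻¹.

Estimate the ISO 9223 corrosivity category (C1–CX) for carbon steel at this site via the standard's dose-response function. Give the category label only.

C4

carbon steel: temperature factor f = -0.054·(14.9) = -0.8046
  Pd branch = 1.77·Pd^0.52·e^(0.02·RH+f) = 28.36 μm/a
  Sd branch = 0.102·Sd^0.62·e^(0.033·RH+0.04·T) = 41.87 μm/a
  r_corr = 28.36 + 41.87 = 70.23 μm/a
Category bounds: 50…80 μm/a bracket r_corr ⇒ C4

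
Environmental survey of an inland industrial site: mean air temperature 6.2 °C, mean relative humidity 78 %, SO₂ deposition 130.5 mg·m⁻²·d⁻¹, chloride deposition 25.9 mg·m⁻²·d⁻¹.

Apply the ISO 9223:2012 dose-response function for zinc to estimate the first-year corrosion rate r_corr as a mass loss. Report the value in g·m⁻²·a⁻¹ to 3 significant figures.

zinc: f(T) = +0.038·(T−10) [T≤10 °C] = -0.1444
  Pd branch = 0.0129·Pd^0.44·e^(0.046·RH+f) = 3.443 μm/a
  Sd branch = 0.0175·Sd^0.57·e^(0.008·RH+0.085·T) = 0.3536 μm/a
  sum: 3.443 + 0.3536 → r_corr = 3.797 μm/a
Convert to mass loss: 3.797 μm/a × 7.14 g/cm³ = 27.11 g·m⁻²·a⁻¹

r_corr = 27.1 g·m⁻²·a⁻¹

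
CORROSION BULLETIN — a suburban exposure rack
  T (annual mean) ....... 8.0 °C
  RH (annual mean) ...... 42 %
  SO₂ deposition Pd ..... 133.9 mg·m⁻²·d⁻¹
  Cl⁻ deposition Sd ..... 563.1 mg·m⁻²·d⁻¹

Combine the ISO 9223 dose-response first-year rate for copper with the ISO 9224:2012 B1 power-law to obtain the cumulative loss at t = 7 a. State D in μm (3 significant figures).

D(7) = 2.04 μm

copper: T≤10 °C ⇒ hinge +0.126·(8.0−10) = -0.2520
  SO₂ term: 0.0053·133.9^0.26·exp(0.059·42-0.2520) = 0.1754
  Cl⁻ term: 0.01025·563.1^0.27·exp(0.036·42+0.049·8.0) = 0.3804
  sum: 0.1754 + 0.3804 → r_corr = 0.5558 μm/a
Power-law: D(7) = r_corr · 7^0.667
  D(7) = 0.5558 × 7^0.667 = 0.5558 × 3.662 = 2.035 μm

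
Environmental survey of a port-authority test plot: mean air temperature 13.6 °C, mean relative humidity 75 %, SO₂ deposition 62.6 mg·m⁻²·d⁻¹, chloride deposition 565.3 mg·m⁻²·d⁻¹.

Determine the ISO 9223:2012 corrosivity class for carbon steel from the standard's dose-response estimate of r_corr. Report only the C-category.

C5

carbon steel: T>10 °C ⇒ hinge -0.054·(13.6−10) = -0.1944
  sulphur-dioxide contribution → 56.13 μm/a
  chloride contribution → 106.2 μm/a
  ⇒ r_corr(carbon steel) = 162.3 μm/a
ISO 9223 Table 2 (carbon steel): 80 < 162 ≤ 200 μm/a ⇒ C5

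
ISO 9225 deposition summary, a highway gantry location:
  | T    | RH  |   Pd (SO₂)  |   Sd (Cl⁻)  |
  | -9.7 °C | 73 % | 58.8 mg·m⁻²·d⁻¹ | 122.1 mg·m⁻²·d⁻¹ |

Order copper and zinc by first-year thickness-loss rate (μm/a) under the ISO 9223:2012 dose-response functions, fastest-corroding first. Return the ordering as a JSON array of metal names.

["zinc", "copper"]

copper: T≤10 °C ⇒ hinge +0.126·(-9.7−10) = -2.4822
  SO₂ term: 0.0053·58.8^0.26·exp(0.059·73-2.4822) = 0.0948
  Cl⁻ term: 0.01025·122.1^0.27·exp(0.036·73+0.049·-9.7) = 0.3229
  sum: 0.0948 + 0.3229 → r_corr = 0.4177 μm/a
zinc: temperature factor f = +0.038·(-19.7) = -0.7486
  Pd branch = 0.0129·Pd^0.44·e^(0.046·RH+f) = 1.053 μm/a
  Sd branch = 0.0175·Sd^0.57·e^(0.008·RH+0.085·T) = 0.2128 μm/a
  sum: 1.053 + 0.2128 → r_corr = 1.266 μm/a
Ordering by μm/a: zinc (1.27) > copper (0.418)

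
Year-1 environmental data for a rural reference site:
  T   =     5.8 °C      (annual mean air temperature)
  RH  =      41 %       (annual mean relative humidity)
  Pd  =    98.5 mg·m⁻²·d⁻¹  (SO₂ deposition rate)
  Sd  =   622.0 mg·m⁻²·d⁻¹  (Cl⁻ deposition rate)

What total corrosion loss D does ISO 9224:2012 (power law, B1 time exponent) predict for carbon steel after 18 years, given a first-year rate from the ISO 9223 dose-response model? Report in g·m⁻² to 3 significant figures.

carbon steel: temperature factor f = +0.150·(-4.2) = -0.6300
  SO₂ term: 1.77·98.5^0.52·exp(0.02·41-0.6300) = 23.28
  Cl⁻ term: 0.102·622.0^0.62·exp(0.033·41+0.04·5.8) = 26.86
  sum: 23.28 + 26.86 → r_corr = 50.15 μm/a
Power-law: D(18) = r_corr · 18^0.523
  D(18) = 50.15 × 18^0.523 = 50.15 × 4.534 = 227.4 μm
  Mass loss = 227.4 μm × 7.85 g/cm³ = 1785 g·m⁻²

D(18) = 1.78e+03 g·m⁻²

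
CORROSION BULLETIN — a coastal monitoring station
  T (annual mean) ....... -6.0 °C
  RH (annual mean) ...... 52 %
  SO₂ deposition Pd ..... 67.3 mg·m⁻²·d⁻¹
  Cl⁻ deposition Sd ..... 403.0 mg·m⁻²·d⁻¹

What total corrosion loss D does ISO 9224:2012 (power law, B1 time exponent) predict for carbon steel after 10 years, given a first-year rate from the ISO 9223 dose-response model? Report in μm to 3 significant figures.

D(10) = 74.9 μm

carbon steel: f(T) = +0.150·(T−10) [T≤10 °C] = -2.4000
  SO₂ term: 1.77·67.3^0.52·exp(0.02·52-2.4000) = 4.054
  Cl⁻ term: 0.102·403.0^0.62·exp(0.033·52+0.04·-6.0) = 18.4
  r_corr = 4.054 + 18.4 = 22.46 μm/a
Long-term exponent b (ISO 9224 Table 2, B1) = 0.523
  D(10) = 22.46 × 10^0.523 = 22.46 × 3.334 = 74.88 μm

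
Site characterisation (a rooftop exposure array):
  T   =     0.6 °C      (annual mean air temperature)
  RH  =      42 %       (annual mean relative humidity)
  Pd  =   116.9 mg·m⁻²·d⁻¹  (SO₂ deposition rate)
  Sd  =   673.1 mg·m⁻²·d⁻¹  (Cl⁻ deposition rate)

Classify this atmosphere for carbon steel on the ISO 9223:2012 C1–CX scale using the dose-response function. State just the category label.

C3

carbon steel: temperature factor f = +0.150·(-9.4) = -1.4100
  Pd branch = 1.77·Pd^0.52·e^(0.02·RH+f) = 11.9 μm/a
  Sd branch = 0.102·Sd^0.62·e^(0.033·RH+0.04·T) = 23.68 μm/a
  sum: 11.9 + 23.68 → r_corr = 35.58 μm/a
ISO 9223 Table 2 (carbon steel): 25 < 35.6 ≤ 50 μm/a ⇒ C3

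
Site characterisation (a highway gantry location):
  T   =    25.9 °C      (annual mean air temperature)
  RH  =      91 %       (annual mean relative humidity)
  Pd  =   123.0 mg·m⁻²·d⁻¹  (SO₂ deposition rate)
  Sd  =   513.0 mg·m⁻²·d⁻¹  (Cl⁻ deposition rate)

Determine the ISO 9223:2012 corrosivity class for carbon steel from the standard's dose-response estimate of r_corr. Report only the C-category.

CX

carbon steel: f(T) = -0.054·(T−10) [T>10 °C] = -0.8586
  SO₂ term: 1.77·123.0^0.52·exp(0.02·91-0.8586) = 56.53
  Sd branch = 0.102·Sd^0.62·e^(0.033·RH+0.04·T) = 277.3 μm/a
  r_corr = 56.53 + 277.3 = 333.9 μm/a
ISO 9223 Table 2 (carbon steel): 200 < 334 ≤ 700 μm/a ⇒ CX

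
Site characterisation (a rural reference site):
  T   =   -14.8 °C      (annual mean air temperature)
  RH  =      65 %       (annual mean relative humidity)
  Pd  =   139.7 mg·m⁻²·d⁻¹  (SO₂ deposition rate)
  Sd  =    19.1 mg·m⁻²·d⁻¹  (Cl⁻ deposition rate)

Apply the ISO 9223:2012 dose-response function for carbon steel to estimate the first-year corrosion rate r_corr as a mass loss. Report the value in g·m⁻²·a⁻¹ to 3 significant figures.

r_corr = 39.7 g·m⁻²·a⁻¹

carbon steel: T≤10 °C ⇒ hinge +0.150·(-14.8−10) = -3.7200
  sulphur-dioxide contribution → 2.053 μm/a
  chloride contribution → 3.001 μm/a
  ⇒ r_corr(carbon steel) = 5.055 μm/a
Convert to mass loss: 5.055 μm/a × 7.85 g/cm³ = 39.68 g·m⁻²·a⁻¹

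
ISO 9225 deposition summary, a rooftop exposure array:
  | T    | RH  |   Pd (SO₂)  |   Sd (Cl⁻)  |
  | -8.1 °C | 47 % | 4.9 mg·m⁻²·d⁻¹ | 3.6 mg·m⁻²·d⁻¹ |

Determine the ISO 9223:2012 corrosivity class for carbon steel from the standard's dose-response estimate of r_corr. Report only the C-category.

carbon steel: T≤10 °C ⇒ hinge +0.150·(-8.1−10) = -2.7150
  sulphur-dioxide contribution → 0.6855 μm/a
  chloride contribution → 0.7698 μm/a
  ⇒ r_corr(carbon steel) = 1.455 μm/a
ISO 9223 Table 2 (carbon steel): 1.3 < 1.46 ≤ 25 μm/a ⇒ C2

C2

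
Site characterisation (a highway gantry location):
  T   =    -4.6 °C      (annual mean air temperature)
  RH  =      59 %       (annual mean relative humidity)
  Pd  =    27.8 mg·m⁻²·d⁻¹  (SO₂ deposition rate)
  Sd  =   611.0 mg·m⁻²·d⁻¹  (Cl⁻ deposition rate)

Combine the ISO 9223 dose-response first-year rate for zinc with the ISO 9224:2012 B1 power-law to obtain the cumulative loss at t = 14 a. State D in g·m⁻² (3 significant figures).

D(14) = 74.3 g·m⁻²

zinc: T≤10 °C ⇒ hinge +0.038·(-4.6−10) = -0.5548
  SO₂ term: 0.0129·27.8^0.44·exp(0.046·59-0.5548) = 0.4827
  Cl⁻ term: 0.0175·611.0^0.57·exp(0.008·59+0.085·-4.6) = 0.735
  sum: 0.4827 + 0.735 → r_corr = 1.218 μm/a
Long-term exponent b (ISO 9224 Table 2, B1) = 0.813
  D(14) = 1.218 × 14^0.813 = 1.218 × 8.547 = 10.41 μm
  Mass loss = 10.41 μm × 7.14 g/cm³ = 74.31 g·m⁻²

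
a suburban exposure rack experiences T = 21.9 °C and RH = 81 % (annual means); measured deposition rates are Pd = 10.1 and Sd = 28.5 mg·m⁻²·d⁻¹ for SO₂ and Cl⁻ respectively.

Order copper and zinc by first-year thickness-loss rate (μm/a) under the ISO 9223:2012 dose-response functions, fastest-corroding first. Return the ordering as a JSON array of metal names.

["zinc", "copper"]

copper: temperature factor f = -0.080·(11.9) = -0.9520
  sulphur-dioxide contribution → 0.4441 μm/a
  chloride contribution → 1.368 μm/a
  ⇒ r_corr(copper) = 1.812 μm/a
zinc: temperature factor f = -0.071·(11.9) = -0.8449
  sulphur-dioxide contribution → 0.6364 μm/a
  chloride contribution → 1.453 μm/a
  ⇒ r_corr(zinc) = 2.089 μm/a
Ordering by μm/a: zinc (2.09) > copper (1.81)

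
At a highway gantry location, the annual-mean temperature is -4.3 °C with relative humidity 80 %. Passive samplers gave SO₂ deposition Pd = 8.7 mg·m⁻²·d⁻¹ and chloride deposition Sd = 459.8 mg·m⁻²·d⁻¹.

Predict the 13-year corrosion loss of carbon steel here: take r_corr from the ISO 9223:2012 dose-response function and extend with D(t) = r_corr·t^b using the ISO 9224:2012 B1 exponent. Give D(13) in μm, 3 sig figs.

carbon steel: temperature factor f = +0.150·(-14.3) = -2.1450
  SO₂ term: 1.77·8.7^0.52·exp(0.02·80-2.1450) = 3.161
  Sd branch = 0.102·Sd^0.62·e^(0.033·RH+0.04·T) = 53.86 μm/a
  r_corr = 3.161 + 53.86 = 57.02 μm/a
Power-law: D(13) = r_corr · 13^0.523
  D(13) = 57.02 × 13^0.523 = 57.02 × 3.825 = 218.1 μm

D(13) = 218 μm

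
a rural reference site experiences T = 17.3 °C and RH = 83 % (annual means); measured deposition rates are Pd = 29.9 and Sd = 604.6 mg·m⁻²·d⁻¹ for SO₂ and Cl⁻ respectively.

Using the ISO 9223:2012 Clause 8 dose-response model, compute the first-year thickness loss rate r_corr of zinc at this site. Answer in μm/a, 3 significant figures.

zinc: f(T) = -0.071·(T−10) [T>10 °C] = -0.5183
  sulphur-dioxide contribution → 1.559 μm/a
  chloride contribution → 5.695 μm/a
  ⇒ r_corr(zinc) = 7.254 μm/a

r_corr = 7.25 μm/a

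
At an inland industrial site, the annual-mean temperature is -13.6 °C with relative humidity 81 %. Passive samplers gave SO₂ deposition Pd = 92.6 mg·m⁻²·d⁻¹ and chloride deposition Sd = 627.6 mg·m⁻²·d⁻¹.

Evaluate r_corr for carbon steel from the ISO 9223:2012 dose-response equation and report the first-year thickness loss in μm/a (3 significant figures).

r_corr = 49.3 μm/a

carbon steel: f(T) = +0.150·(T−10) [T≤10 °C] = -3.5400
  SO₂ term: 1.77·92.6^0.52·exp(0.02·81-3.5400) = 2.734
  Cl⁻ term: 0.102·627.6^0.62·exp(0.033·81+0.04·-13.6) = 46.53
  r_corr = 2.734 + 46.53 = 49.27 μm/a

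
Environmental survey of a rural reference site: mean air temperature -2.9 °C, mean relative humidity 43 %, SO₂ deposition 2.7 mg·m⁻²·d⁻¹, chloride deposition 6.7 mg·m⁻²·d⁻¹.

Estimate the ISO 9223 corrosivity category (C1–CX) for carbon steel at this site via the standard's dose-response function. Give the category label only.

C2

carbon steel: temperature factor f = +0.150·(-12.9) = -1.9350
  SO₂ term: 1.77·2.7^0.52·exp(0.02·43-1.9350) = 1.013
  Cl⁻ term: 0.102·6.7^0.62·exp(0.033·43+0.04·-2.9) = 1.221
  sum: 1.013 + 1.221 → r_corr = 2.233 μm/a
ISO 9223 Table 2 (carbon steel): 1.3 < 2.23 ≤ 25 μm/a ⇒ C2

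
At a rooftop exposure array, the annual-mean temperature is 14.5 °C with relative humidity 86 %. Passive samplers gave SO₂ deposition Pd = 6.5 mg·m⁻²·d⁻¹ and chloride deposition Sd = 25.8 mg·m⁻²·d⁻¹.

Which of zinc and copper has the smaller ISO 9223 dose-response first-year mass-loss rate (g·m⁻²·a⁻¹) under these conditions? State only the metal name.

zinc: T>10 °C ⇒ hinge -0.071·(14.5−10) = -0.3195
  SO₂ term: 0.0129·6.5^0.44·exp(0.046·86-0.3195) = 1.116
  Cl⁻ term: 0.0175·25.8^0.57·exp(0.008·86+0.085·14.5) = 0.7616
  sum: 1.116 + 0.7616 → r_corr = 1.877 μm/a
  mass loss = 1.877 μm/a × 7.14 g/cm³ = 13.4 g·m⁻²·a⁻¹
copper: T>10 °C ⇒ hinge -0.080·(14.5−10) = -0.3600
  Pd branch = 0.0053·Pd^0.26·e^(0.059·RH+f) = 0.9614 μm/a
  Cl⁻ term: 0.01025·25.8^0.27·exp(0.036·86+0.049·14.5) = 1.109
  sum: 0.9614 + 1.109 → r_corr = 2.071 μm/a
  mass loss = 2.071 μm/a × 8.96 g/cm³ = 18.55 g·m⁻²·a⁻¹
Ordering by g·m⁻²·a⁻¹: copper (18.6) > zinc (13.4)

zinc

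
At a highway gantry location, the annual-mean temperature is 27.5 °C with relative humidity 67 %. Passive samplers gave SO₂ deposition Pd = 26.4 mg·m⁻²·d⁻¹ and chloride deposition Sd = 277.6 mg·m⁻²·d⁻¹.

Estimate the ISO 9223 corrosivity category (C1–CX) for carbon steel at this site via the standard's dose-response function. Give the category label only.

carbon steel: f(T) = -0.054·(T−10) [T>10 °C] = -0.9450
  Pd branch = 1.77·Pd^0.52·e^(0.02·RH+f) = 14.41 μm/a
  Cl⁻ term: 0.102·277.6^0.62·exp(0.033·67+0.04·27.5) = 91.51
  r_corr = 14.41 + 91.51 = 105.9 μm/a
106 μm/a falls in (80, 200] for carbon steel → category C5

C5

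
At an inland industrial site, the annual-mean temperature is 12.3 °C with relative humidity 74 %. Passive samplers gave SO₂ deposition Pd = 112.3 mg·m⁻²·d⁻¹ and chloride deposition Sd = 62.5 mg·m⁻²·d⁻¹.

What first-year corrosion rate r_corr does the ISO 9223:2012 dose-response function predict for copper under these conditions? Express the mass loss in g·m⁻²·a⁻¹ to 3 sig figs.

r_corr = 18.0 g·m⁻²·a⁻¹

copper: T>10 °C ⇒ hinge -0.080·(12.3−10) = -0.1840
  SO₂ term: 0.0053·112.3^0.26·exp(0.059·74-0.1840) = 1.185
  Cl⁻ term: 0.01025·62.5^0.27·exp(0.036·74+0.049·12.3) = 0.821
  r_corr = 1.185 + 0.821 = 2.006 μm/a
Convert to mass loss: 2.006 μm/a × 8.96 g/cm³ = 17.97 g·m⁻²·a⁻¹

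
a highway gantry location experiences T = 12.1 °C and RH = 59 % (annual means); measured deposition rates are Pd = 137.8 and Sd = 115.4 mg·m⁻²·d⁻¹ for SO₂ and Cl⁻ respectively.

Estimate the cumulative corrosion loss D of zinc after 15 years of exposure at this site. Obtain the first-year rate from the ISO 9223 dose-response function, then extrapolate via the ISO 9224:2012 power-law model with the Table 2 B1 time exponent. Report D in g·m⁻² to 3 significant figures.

zinc: f(T) = -0.071·(T−10) [T>10 °C] = -0.1491
  SO₂ term: 0.0129·137.8^0.44·exp(0.046·59-0.1491) = 1.465
  Cl⁻ term: 0.0175·115.4^0.57·exp(0.008·59+0.085·12.1) = 1.175
  sum: 1.465 + 1.175 → r_corr = 2.64 μm/a
Power-law: D(15) = r_corr · 15^0.813
  D(15) = 2.64 × 15^0.813 = 2.64 × 9.04 = 23.87 μm
  Mass loss = 23.87 μm × 7.14 g/cm³ = 170.4 g·m⁻²

D(15) = 170 g·m⁻²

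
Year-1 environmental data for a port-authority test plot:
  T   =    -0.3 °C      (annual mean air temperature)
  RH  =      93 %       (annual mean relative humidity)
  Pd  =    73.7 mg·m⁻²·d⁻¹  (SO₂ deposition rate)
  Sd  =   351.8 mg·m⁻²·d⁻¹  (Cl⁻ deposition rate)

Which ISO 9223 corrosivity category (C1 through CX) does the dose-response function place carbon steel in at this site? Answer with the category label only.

carbon steel: T≤10 °C ⇒ hinge +0.150·(-0.3−10) = -1.5450
  Pd branch = 1.77·Pd^0.52·e^(0.02·RH+f) = 22.69 μm/a
  Sd branch = 0.102·Sd^0.62·e^(0.033·RH+0.04·T) = 82.21 μm/a
  sum: 22.69 + 82.21 → r_corr = 104.9 μm/a
ISO 9223 Table 2 (carbon steel): 80 < 105 ≤ 200 μm/a ⇒ C5

C5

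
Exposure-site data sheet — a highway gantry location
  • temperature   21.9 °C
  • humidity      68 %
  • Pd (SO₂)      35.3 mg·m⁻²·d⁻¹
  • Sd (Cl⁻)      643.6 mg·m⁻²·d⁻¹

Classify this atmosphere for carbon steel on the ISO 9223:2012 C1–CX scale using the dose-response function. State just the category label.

carbon steel: T>10 °C ⇒ hinge -0.054·(21.9−10) = -0.6426
  Pd branch = 1.77·Pd^0.52·e^(0.02·RH+f) = 23.14 μm/a
  Sd branch = 0.102·Sd^0.62·e^(0.033·RH+0.04·T) = 127.3 μm/a
  sum: 23.14 + 127.3 → r_corr = 150.5 μm/a
ISO 9223 Table 2 (carbon steel): 80 < 150 ≤ 200 μm/a ⇒ C5

C5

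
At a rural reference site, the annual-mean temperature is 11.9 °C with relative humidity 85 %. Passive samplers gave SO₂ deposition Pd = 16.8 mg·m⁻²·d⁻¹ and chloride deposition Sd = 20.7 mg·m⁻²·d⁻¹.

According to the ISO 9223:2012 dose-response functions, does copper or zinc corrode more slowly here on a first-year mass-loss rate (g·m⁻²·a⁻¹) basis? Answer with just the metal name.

copper: T>10 °C ⇒ hinge -0.080·(11.9−10) = -0.1520
  Pd branch = 0.0053·Pd^0.26·e^(0.059·RH+f) = 1.428 μm/a
  Sd branch = 0.01025·Sd^0.27·e^(0.036·RH+0.049·T) = 0.8876 μm/a
  sum: 1.428 + 0.8876 → r_corr = 2.316 μm/a
  mass loss = 2.316 μm/a × 8.96 g/cm³ = 20.75 g·m⁻²·a⁻¹
zinc: temperature factor f = -0.071·(1.9) = -0.1349
  Pd branch = 0.0129·Pd^0.44·e^(0.046·RH+f) = 1.946 μm/a
  Cl⁻ term: 0.0175·20.7^0.57·exp(0.008·85+0.085·11.9) = 0.5343
  r_corr = 1.946 + 0.5343 = 2.481 μm/a
  mass loss = 2.481 μm/a × 7.14 g/cm³ = 17.71 g·m⁻²·a⁻¹
Ordering by g·m⁻²·a⁻¹: copper (20.8) > zinc (17.7)

zinc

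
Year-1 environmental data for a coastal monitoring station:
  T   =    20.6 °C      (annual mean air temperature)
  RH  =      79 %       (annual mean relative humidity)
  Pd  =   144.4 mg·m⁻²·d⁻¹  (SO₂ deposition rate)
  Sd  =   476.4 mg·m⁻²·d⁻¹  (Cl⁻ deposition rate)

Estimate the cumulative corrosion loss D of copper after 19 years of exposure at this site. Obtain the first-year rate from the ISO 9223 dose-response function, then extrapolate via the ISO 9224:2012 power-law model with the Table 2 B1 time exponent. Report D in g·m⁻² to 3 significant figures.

copper: T>10 °C ⇒ hinge -0.080·(20.6−10) = -0.8480
  Pd branch = 0.0053·Pd^0.26·e^(0.059·RH+f) = 0.8744 μm/a
  Sd branch = 0.01025·Sd^0.27·e^(0.036·RH+0.049·T) = 2.554 μm/a
  sum: 0.8744 + 2.554 → r_corr = 3.429 μm/a
ISO 9224: D(t) = r_corr · t^b with b = 0.667 (copper, B1)
  D(19) = 3.429 × 19^0.667 = 3.429 × 7.127 = 24.44 μm
  Mass loss = 24.44 μm × 8.96 g/cm³ = 219 g·m⁻²

D(19) = 219 g·m⁻²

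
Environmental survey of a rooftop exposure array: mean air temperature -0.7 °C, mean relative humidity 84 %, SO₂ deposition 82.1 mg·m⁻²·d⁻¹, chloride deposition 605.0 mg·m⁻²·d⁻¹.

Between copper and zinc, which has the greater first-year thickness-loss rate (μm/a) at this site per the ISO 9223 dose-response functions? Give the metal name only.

zinc

copper: f(T) = +0.126·(T−10) [T≤10 °C] = -1.3482
  sulphur-dioxide contribution → 0.615 μm/a
  chloride contribution → 1.149 μm/a
  total first-year rate 1.764 μm/a
zinc: temperature factor f = +0.038·(-10.7) = -0.4066
  sulphur-dioxide contribution → 2.847 μm/a
  chloride contribution → 1.243 μm/a
  total first-year rate 4.091 μm/a
Ordering by μm/a: zinc (4.09) > copper (1.76)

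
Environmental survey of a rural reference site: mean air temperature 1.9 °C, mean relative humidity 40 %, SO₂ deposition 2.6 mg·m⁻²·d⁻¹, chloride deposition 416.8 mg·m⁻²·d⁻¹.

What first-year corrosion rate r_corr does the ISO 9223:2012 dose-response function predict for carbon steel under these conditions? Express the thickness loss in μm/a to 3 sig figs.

r_corr = 19.3 μm/a

carbon steel: T≤10 °C ⇒ hinge +0.150·(1.9−10) = -1.2150
  sulphur-dioxide contribution → 1.921 μm/a
  chloride contribution → 17.35 μm/a
  ⇒ r_corr(carbon steel) = 19.27 μm/a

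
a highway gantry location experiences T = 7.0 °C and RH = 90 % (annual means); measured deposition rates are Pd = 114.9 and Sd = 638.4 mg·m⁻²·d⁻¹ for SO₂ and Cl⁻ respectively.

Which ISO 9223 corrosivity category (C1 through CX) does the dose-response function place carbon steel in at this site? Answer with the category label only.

CX

carbon steel: temperature factor f = +0.150·(-3.0) = -0.4500
  Pd branch = 1.77·Pd^0.52·e^(0.02·RH+f) = 80.47 μm/a
  Cl⁻ term: 0.102·638.4^0.62·exp(0.033·90+0.04·7.0) = 144.3
  sum: 80.47 + 144.3 → r_corr = 224.8 μm/a
Category bounds: 200…700 μm/a bracket r_corr ⇒ CX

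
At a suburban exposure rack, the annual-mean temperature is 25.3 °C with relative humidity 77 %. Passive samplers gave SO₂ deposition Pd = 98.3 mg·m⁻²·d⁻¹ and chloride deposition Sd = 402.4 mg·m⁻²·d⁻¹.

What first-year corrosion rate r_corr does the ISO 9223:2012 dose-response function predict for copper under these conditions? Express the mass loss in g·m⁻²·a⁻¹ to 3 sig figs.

r_corr = 29.9 g·m⁻²·a⁻¹

copper: T>10 °C ⇒ hinge -0.080·(25.3−10) = -1.2240
  sulphur-dioxide contribution → 0.4828 μm/a
  chloride contribution → 2.859 μm/a
  total first-year rate 3.342 μm/a
Convert to mass loss: 3.342 μm/a × 8.96 g/cm³ = 29.94 g·m⁻²·a⁻¹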